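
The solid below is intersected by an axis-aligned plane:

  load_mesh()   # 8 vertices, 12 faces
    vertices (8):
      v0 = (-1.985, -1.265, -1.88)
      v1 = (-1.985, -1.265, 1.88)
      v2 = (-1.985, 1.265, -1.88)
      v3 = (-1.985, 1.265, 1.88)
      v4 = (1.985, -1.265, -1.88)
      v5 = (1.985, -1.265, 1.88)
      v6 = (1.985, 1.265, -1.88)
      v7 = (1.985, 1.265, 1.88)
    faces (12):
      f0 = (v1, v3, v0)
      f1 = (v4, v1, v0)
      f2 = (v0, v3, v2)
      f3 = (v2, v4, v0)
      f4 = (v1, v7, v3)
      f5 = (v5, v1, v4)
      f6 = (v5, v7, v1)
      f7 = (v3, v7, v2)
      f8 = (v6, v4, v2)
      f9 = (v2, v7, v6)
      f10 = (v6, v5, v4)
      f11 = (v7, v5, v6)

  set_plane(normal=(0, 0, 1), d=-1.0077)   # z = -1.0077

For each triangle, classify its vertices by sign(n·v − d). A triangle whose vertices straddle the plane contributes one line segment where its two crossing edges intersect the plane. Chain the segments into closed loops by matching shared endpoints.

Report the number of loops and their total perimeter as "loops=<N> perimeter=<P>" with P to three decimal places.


loops=1 perimeter=13.000

Straddling triangles (8 of 12):
  (v1,v3,v0) [++-] → (-1.985, -0.678053, -1.0077)–(-1.985, -1.265, -1.0077)  len=0.5869
  (v4,v1,v0) [-+-] → (1.06398, -1.265, -1.0077)–(-1.985, -1.265, -1.0077)  len=3.0490
  (v0,v3,v2) [-+-] → (-1.985, -0.678053, -1.0077)–(-1.985, 1.265, -1.0077)  len=1.9431
  (v5,v1,v4) [++-] → (1.06398, -1.265, -1.0077)–(1.985, -1.265, -1.0077)  len=0.9210
  (v3,v7,v2) [++-] → (-1.06398, 1.265, -1.0077)–(-1.985, 1.265, -1.0077)  len=0.9210
  (v2,v7,v6) [-+-] → (-1.06398, 1.265, -1.0077)–(1.985, 1.265, -1.0077)  len=3.0490
  (v6,v5,v4) [-+-] → (1.985, 0.678053, -1.0077)–(1.985, -1.265, -1.0077)  len=1.9431
  (v7,v5,v6) [++-] → (1.985, 0.678053, -1.0077)–(1.985, 1.265, -1.0077)  len=0.5869

Chained into 1 loop(s):
  loop 1: 8 segments, perimeter = 13.0000
Total perimeter = 13.000


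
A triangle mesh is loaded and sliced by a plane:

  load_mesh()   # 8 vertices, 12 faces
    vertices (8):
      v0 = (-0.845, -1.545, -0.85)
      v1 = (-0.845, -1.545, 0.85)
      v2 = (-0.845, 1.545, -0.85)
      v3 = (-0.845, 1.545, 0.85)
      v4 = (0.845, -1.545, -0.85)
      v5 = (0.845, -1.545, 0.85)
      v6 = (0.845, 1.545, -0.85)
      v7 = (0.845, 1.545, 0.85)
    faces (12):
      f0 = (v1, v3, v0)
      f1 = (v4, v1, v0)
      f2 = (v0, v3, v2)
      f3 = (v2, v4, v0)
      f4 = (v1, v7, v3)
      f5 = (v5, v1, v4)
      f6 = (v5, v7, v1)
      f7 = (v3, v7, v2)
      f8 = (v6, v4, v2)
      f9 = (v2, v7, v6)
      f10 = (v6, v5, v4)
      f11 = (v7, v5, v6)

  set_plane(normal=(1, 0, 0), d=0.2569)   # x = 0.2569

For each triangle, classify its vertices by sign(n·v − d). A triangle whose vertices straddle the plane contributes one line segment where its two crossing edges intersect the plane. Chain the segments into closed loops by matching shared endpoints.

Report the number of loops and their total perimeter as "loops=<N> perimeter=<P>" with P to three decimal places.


loops=1 perimeter=9.580

Straddling triangles (8 of 12):
  (v4,v1,v0) [+--] → (0.2569, -1.545, -0.25842)–(0.2569, -1.545, -0.85)  len=0.5916
  (v2,v4,v0) [-+-] → (0.2569, -0.469717, -0.85)–(0.2569, -1.545, -0.85)  len=1.0753
  (v1,v7,v3) [-+-] → (0.2569, 0.469717, 0.85)–(0.2569, 1.545, 0.85)  len=1.0753
  (v5,v1,v4) [+-+] → (0.2569, -1.545, 0.85)–(0.2569, -1.545, -0.25842)  len=1.1084
  (v5,v7,v1) [++-] → (0.2569, 0.469717, 0.85)–(0.2569, -1.545, 0.85)  len=2.0147
  (v3,v7,v2) [-+-] → (0.2569, 1.545, 0.85)–(0.2569, 1.545, 0.25842)  len=0.5916
  (v6,v4,v2) [++-] → (0.2569, -0.469717, -0.85)–(0.2569, 1.545, -0.85)  len=2.0147
  (v2,v7,v6) [-++] → (0.2569, 1.545, 0.25842)–(0.2569, 1.545, -0.85)  len=1.1084

Chained into 1 loop(s):
  loop 1: 8 segments, perimeter = 9.5800
Total perimeter = 9.580


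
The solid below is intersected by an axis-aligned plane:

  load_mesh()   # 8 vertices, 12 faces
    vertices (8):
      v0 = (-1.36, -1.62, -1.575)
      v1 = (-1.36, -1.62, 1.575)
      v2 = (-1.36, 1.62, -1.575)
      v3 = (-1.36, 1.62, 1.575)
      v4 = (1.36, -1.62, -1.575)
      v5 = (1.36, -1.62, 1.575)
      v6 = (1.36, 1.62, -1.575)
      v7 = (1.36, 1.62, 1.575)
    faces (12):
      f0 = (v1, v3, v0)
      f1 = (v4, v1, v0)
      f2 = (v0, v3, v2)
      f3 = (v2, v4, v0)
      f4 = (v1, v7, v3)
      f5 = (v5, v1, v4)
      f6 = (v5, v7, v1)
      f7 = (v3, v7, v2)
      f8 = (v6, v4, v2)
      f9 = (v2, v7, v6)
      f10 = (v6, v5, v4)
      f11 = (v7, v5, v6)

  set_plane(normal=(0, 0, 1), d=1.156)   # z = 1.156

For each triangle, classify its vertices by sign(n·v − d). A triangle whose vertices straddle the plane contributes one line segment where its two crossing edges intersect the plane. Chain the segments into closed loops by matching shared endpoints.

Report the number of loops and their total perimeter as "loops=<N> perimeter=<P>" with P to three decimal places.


loops=1 perimeter=11.920

Straddling triangles (8 of 12):
  (v1,v3,v0) [++-] → (-1.36, 1.18903, 1.156)–(-1.36, -1.62, 1.156)  len=2.8090
  (v4,v1,v0) [-+-] → (-0.998197, -1.62, 1.156)–(-1.36, -1.62, 1.156)  len=0.3618
  (v0,v3,v2) [-+-] → (-1.36, 1.18903, 1.156)–(-1.36, 1.62, 1.156)  len=0.4310
  (v5,v1,v4) [++-] → (-0.998197, -1.62, 1.156)–(1.36, -1.62, 1.156)  len=2.3582
  (v3,v7,v2) [++-] → (0.998197, 1.62, 1.156)–(-1.36, 1.62, 1.156)  len=2.3582
  (v2,v7,v6) [-+-] → (0.998197, 1.62, 1.156)–(1.36, 1.62, 1.156)  len=0.3618
  (v6,v5,v4) [-+-] → (1.36, -1.18903, 1.156)–(1.36, -1.62, 1.156)  len=0.4310
  (v7,v5,v6) [++-] → (1.36, -1.18903, 1.156)–(1.36, 1.62, 1.156)  len=2.8090

Chained into 1 loop(s):
  loop 1: 8 segments, perimeter = 11.9200
Total perimeter = 11.920


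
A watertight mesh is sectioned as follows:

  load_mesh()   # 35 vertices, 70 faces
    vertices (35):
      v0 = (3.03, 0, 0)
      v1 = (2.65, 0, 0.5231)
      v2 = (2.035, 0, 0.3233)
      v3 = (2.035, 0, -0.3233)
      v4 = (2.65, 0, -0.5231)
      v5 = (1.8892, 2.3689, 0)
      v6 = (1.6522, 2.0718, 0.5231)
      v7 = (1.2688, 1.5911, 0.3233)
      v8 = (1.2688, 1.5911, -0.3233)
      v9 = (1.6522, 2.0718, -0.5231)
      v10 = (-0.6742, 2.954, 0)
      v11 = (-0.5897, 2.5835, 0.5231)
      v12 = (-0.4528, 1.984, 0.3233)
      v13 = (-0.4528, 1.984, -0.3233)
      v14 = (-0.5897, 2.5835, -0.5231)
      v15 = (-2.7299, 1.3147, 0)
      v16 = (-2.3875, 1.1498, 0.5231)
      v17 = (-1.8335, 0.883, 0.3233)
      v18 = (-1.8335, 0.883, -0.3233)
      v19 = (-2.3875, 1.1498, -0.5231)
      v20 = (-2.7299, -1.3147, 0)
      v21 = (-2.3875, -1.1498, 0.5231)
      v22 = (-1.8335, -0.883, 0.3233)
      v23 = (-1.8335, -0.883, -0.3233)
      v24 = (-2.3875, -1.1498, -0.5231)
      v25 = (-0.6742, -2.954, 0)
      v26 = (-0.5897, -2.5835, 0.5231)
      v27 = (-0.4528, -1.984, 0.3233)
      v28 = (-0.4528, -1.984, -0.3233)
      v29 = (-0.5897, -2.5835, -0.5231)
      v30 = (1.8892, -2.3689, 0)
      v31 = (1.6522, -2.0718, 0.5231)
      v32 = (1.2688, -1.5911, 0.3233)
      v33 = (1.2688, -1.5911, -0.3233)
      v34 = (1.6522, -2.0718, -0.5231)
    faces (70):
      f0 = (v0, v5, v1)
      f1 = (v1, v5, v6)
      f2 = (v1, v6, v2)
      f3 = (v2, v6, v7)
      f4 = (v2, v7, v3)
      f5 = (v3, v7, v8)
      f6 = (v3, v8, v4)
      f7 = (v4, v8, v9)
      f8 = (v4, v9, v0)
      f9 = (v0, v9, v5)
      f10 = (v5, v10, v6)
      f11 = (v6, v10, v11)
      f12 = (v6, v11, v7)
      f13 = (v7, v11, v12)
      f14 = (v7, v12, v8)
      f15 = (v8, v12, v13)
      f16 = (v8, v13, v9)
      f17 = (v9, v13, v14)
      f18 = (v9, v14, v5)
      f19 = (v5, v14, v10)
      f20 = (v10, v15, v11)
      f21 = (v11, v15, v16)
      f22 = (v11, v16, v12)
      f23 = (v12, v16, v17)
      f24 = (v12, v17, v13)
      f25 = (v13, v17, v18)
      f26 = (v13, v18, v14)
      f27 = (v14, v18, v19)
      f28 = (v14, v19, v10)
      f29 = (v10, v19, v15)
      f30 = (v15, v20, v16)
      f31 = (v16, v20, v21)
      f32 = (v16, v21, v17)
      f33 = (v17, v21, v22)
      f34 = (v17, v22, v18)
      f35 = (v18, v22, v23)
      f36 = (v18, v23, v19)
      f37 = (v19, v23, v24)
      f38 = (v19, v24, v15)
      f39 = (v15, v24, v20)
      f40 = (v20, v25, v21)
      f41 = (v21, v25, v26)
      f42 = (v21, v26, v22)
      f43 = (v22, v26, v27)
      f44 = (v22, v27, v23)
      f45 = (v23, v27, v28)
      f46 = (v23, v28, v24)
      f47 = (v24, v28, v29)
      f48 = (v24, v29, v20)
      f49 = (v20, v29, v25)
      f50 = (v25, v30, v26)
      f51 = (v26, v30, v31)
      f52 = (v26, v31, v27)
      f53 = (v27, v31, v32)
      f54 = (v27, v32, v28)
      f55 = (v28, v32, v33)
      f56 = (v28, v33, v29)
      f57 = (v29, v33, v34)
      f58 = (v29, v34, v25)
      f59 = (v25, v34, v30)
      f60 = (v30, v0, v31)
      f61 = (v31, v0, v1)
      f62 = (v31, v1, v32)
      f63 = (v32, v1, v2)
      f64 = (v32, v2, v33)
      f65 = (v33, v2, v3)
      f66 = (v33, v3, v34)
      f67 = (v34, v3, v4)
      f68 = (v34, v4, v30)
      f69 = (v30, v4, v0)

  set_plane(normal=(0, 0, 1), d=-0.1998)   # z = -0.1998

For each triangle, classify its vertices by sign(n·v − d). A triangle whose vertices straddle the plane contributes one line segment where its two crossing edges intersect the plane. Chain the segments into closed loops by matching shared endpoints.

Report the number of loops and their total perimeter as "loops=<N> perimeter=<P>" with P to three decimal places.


loops=2 perimeter=29.885

Straddling triangles (28 of 70):
  (v2,v7,v3) [++-] → (1.88866, 0.303899, -0.1998)–(2.035, 0, -0.1998)  len=0.3373
  (v3,v7,v8) [-+-] → (1.88866, 0.303899, -0.1998)–(1.2688, 1.5911, -0.1998)  len=1.4287
  (v4,v9,v0) [--+] → (2.50374, 0.791332, -0.1998)–(2.88486, 0, -0.1998)  len=0.8783
  (v0,v9,v5) [+-+] → (2.50374, 0.791332, -0.1998)–(1.79868, 2.25542, -0.1998)  len=1.6250
  (v7,v12,v8) [++-] → (0.939976, 1.66614, -0.1998)–(1.2688, 1.5911, -0.1998)  len=0.3373
  (v8,v12,v13) [-+-] → (0.939976, 1.66614, -0.1998)–(-0.4528, 1.984, -0.1998)  len=1.4286
  (v9,v14,v5) [--+] → (0.942375, 2.45087, -0.1998)–(1.79868, 2.25542, -0.1998)  len=0.8783
  (v5,v14,v10) [+-+] → (0.942375, 2.45087, -0.1998)–(-0.641925, 2.81249, -0.1998)  len=1.6250
  (v12,v17,v13) [++-] → (-0.716512, 1.77371, -0.1998)–(-0.4528, 1.984, -0.1998)  len=0.3373
  (v13,v17,v18) [-+-] → (-0.716512, 1.77371, -0.1998)–(-1.8335, 0.883, -0.1998)  len=1.4286
  (v14,v19,v10) [--+] → (-1.3286, 2.26488, -0.1998)–(-0.641925, 2.81249, -0.1998)  len=0.8783
  (v10,v19,v15) [+-+] → (-1.3286, 2.26488, -0.1998)–(-2.59912, 1.25172, -0.1998)  len=1.6250
  (v17,v22,v18) [++-] → (-1.8335, 0.545696, -0.1998)–(-1.8335, 0.883, -0.1998)  len=0.3373
  (v18,v22,v23) [-+-] → (-1.8335, 0.545696, -0.1998)–(-1.8335, -0.883, -0.1998)  len=1.4287
  (v19,v24,v15) [--+] → (-2.59912, 0.373375, -0.1998)–(-2.59912, 1.25172, -0.1998)  len=0.8783
  (v15,v24,v20) [+-+] → (-2.59912, 0.373375, -0.1998)–(-2.59912, -1.25172, -0.1998)  len=1.6251
  (v22,v27,v23) [++-] → (-1.56979, -1.09329, -0.1998)–(-1.8335, -0.883, -0.1998)  len=0.3373
  (v23,v27,v28) [-+-] → (-1.56979, -1.09329, -0.1998)–(-0.4528, -1.984, -0.1998)  len=1.4286
  (v24,v29,v20) [--+] → (-1.91244, -1.79932, -0.1998)–(-2.59912, -1.25172, -0.1998)  len=0.8783
  (v20,v29,v25) [+-+] → (-1.91244, -1.79932, -0.1998)–(-0.641925, -2.81249, -0.1998)  len=1.6250
  (v27,v32,v28) [++-] → (-0.123976, -1.90896, -0.1998)–(-0.4528, -1.984, -0.1998)  len=0.3373
  (v28,v32,v33) [-+-] → (-0.123976, -1.90896, -0.1998)–(1.2688, -1.5911, -0.1998)  len=1.4286
  (v29,v34,v25) [--+] → (0.214377, -2.61704, -0.1998)–(-0.641925, -2.81249, -0.1998)  len=0.8783
  (v25,v34,v30) [+-+] → (0.214377, -2.61704, -0.1998)–(1.79868, -2.25542, -0.1998)  len=1.6250
  (v32,v2,v33) [++-] → (1.41514, -1.2872, -0.1998)–(1.2688, -1.5911, -0.1998)  len=0.3373
  (v33,v2,v3) [-+-] → (1.41514, -1.2872, -0.1998)–(2.035, 0, -0.1998)  len=1.4287
  (v34,v4,v30) [--+] → (2.17979, -1.46409, -0.1998)–(1.79868, -2.25542, -0.1998)  len=0.8783
  (v30,v4,v0) [+-+] → (2.17979, -1.46409, -0.1998)–(2.88486, 0, -0.1998)  len=1.6250

Chained into 2 loop(s):
  loop 1: 14 segments, perimeter = 12.3615
  loop 2: 14 segments, perimeter = 17.5235
Total perimeter = 29.885


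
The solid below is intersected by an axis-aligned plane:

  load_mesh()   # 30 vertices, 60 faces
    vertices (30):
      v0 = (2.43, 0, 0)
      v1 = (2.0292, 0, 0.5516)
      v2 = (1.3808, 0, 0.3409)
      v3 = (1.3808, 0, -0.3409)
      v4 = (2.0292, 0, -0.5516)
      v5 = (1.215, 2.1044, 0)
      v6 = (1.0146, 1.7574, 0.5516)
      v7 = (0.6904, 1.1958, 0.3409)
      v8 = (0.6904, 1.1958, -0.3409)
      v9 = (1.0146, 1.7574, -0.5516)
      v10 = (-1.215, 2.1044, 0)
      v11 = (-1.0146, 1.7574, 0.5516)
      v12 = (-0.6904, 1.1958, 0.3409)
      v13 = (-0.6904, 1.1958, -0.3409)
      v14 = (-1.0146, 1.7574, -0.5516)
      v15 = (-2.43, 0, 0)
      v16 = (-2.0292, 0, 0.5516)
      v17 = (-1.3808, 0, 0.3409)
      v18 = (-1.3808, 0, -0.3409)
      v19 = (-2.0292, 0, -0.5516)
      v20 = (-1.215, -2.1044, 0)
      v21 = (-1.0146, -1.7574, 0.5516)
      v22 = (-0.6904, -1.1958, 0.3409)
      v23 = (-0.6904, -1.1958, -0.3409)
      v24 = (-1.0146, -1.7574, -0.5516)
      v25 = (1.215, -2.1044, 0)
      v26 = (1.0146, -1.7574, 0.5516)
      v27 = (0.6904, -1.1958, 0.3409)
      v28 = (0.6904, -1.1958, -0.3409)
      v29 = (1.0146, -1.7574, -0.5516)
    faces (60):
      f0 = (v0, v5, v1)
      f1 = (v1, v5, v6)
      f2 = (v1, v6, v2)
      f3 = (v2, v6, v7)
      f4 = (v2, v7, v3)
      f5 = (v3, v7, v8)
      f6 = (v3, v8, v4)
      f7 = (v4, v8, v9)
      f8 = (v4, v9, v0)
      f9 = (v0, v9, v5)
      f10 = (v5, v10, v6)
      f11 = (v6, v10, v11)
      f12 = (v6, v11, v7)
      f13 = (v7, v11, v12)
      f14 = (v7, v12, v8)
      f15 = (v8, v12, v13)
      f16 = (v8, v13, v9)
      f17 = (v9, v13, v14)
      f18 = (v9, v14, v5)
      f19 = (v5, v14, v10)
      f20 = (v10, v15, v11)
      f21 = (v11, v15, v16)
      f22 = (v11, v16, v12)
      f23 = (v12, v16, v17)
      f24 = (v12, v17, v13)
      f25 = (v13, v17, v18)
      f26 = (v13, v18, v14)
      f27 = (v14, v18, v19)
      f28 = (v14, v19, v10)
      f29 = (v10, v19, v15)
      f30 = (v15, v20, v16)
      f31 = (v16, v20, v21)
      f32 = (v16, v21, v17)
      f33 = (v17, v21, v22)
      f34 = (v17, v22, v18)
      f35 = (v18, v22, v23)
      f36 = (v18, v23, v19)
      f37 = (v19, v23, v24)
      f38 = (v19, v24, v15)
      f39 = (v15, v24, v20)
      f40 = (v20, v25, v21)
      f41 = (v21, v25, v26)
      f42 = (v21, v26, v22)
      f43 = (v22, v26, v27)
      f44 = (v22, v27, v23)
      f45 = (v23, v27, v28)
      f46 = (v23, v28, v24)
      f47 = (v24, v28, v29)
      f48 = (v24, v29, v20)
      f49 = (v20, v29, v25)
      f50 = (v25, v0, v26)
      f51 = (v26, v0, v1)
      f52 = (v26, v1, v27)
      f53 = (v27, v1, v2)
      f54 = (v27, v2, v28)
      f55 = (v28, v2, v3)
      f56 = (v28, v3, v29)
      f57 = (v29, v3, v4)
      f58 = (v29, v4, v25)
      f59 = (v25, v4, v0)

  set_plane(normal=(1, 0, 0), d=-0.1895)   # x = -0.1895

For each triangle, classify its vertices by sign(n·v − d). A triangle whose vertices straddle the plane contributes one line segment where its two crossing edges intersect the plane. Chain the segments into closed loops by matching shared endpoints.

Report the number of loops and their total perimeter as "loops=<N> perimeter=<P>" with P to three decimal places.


Straddling triangles (20 of 60):
  (v5,v10,v6) [+-+] → (-0.1895, 2.1044, 0)–(-0.1895, 1.9448, 0.253707)  len=0.2997
  (v6,v10,v11) [+--] → (-0.1895, 1.9448, 0.253707)–(-0.1895, 1.7574, 0.5516)  len=0.3519
  (v6,v11,v7) [+-+] → (-0.1895, 1.7574, 0.5516)–(-0.1895, 1.48563, 0.449636)  len=0.2903
  (v7,v11,v12) [+--] → (-0.1895, 1.48563, 0.449636)–(-0.1895, 1.1958, 0.3409)  len=0.3096
  (v7,v12,v8) [+-+] → (-0.1895, 1.1958, 0.3409)–(-0.1895, 1.1958, 0.0935697)  len=0.2473
  (v8,v12,v13) [+--] → (-0.1895, 1.1958, 0.0935697)–(-0.1895, 1.1958, -0.3409)  len=0.4345
  (v8,v13,v9) [+-+] → (-0.1895, 1.1958, -0.3409)–(-0.1895, 1.36079, -0.4028)  len=0.1762
  (v9,v13,v14) [+--] → (-0.1895, 1.36079, -0.4028)–(-0.1895, 1.7574, -0.5516)  len=0.4236
  (v9,v14,v5) [+-+] → (-0.1895, 1.7574, -0.5516)–(-0.1895, 1.88581, -0.347471)  len=0.2412
  (v5,v14,v10) [+--] → (-0.1895, 1.88581, -0.347471)–(-0.1895, 2.1044, 0)  len=0.4105
  (v20,v25,v21) [-+-] → (-0.1895, -2.1044, 0)–(-0.1895, -1.88581, 0.347471)  len=0.4105
  (v21,v25,v26) [-++] → (-0.1895, -1.88581, 0.347471)–(-0.1895, -1.7574, 0.5516)  len=0.2412
  (v21,v26,v22) [-+-] → (-0.1895, -1.7574, 0.5516)–(-0.1895, -1.36079, 0.4028)  len=0.4236
  (v22,v26,v27) [-++] → (-0.1895, -1.36079, 0.4028)–(-0.1895, -1.1958, 0.3409)  len=0.1762
  (v22,v27,v23) [-+-] → (-0.1895, -1.1958, 0.3409)–(-0.1895, -1.1958, -0.0935697)  len=0.4345
  (v23,v27,v28) [-++] → (-0.1895, -1.1958, -0.0935697)–(-0.1895, -1.1958, -0.3409)  len=0.2473
  (v23,v28,v24) [-+-] → (-0.1895, -1.1958, -0.3409)–(-0.1895, -1.48563, -0.449636)  len=0.3096
  (v24,v28,v29) [-++] → (-0.1895, -1.48563, -0.449636)–(-0.1895, -1.7574, -0.5516)  len=0.2903
  (v24,v29,v20) [-+-] → (-0.1895, -1.7574, -0.5516)–(-0.1895, -1.9448, -0.253707)  len=0.3519
  (v20,v29,v25) [-++] → (-0.1895, -1.9448, -0.253707)–(-0.1895, -2.1044, 0)  len=0.2997

Chained into 2 loop(s):
  loop 1: 10 segments, perimeter = 3.1848
  loop 2: 10 segments, perimeter = 3.1848
Total perimeter = 6.370

loops=2 perimeter=6.370


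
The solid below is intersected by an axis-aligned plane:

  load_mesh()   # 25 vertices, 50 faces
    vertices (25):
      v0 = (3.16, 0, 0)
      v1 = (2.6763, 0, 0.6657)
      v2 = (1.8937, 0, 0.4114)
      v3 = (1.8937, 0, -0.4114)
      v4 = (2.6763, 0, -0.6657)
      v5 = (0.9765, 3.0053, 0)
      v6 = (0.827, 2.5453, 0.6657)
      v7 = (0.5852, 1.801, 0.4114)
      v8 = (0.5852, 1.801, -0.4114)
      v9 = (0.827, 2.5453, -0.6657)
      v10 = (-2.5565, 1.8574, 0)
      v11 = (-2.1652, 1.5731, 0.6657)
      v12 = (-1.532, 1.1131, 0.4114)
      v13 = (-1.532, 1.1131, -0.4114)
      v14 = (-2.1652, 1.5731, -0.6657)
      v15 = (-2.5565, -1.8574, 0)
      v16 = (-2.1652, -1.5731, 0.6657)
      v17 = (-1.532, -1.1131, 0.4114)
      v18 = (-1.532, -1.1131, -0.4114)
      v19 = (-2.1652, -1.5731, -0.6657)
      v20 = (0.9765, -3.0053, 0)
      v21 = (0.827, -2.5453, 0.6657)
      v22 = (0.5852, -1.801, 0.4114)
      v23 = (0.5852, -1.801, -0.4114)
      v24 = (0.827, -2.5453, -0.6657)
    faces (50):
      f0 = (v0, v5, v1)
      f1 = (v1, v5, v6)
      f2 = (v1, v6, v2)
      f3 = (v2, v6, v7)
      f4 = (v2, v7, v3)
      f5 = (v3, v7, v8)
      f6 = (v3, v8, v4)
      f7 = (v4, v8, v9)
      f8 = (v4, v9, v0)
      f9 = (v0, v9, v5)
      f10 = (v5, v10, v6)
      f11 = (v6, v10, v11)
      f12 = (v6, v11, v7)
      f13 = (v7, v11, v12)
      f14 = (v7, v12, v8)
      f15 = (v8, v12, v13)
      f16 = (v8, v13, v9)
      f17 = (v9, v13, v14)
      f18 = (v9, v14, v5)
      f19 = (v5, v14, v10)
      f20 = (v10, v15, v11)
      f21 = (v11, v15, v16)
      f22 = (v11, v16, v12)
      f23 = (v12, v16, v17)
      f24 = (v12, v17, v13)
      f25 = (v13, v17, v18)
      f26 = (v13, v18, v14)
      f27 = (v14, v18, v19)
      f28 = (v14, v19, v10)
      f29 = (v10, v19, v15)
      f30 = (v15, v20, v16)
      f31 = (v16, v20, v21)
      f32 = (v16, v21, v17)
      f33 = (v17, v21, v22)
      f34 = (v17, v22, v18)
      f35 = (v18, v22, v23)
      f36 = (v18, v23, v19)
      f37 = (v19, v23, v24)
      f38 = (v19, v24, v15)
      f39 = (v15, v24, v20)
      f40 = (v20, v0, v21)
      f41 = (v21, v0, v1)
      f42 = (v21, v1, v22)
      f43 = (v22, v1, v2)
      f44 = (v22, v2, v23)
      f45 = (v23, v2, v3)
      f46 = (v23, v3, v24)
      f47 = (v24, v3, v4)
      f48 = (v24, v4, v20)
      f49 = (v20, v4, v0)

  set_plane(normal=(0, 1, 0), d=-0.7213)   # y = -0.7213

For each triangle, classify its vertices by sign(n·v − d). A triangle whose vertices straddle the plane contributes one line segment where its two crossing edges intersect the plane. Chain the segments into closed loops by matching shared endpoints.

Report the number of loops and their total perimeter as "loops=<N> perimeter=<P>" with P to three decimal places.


Straddling triangles (20 of 50):
  (v10,v15,v11) [+-+] → (-2.5565, -0.7213, 0)–(-2.42691, -0.7213, 0.220464)  len=0.2557
  (v11,v15,v16) [+--] → (-2.42691, -0.7213, 0.220464)–(-2.1652, -0.7213, 0.6657)  len=0.5165
  (v11,v16,v12) [+-+] → (-2.1652, -0.7213, 0.6657)–(-1.96441, -0.7213, 0.585061)  len=0.2164
  (v12,v16,v17) [+--] → (-1.96441, -0.7213, 0.585061)–(-1.532, -0.7213, 0.4114)  len=0.4660
  (v12,v17,v13) [+-+] → (-1.532, -0.7213, 0.4114)–(-1.532, -0.7213, 0.266591)  len=0.1448
  (v13,v17,v18) [+--] → (-1.532, -0.7213, 0.266591)–(-1.532, -0.7213, -0.4114)  len=0.6780
  (v13,v18,v14) [+-+] → (-1.532, -0.7213, -0.4114)–(-1.62436, -0.7213, -0.448491)  len=0.0995
  (v14,v18,v19) [+--] → (-1.62436, -0.7213, -0.448491)–(-2.1652, -0.7213, -0.6657)  len=0.5828
  (v14,v19,v10) [+-+] → (-2.1652, -0.7213, -0.6657)–(-2.26236, -0.7213, -0.500405)  len=0.1917
  (v10,v19,v15) [+--] → (-2.26236, -0.7213, -0.500405)–(-2.5565, -0.7213, 0)  len=0.5805
  (v20,v0,v21) [-+-] → (2.63594, -0.7213, 0)–(2.49886, -0.7213, 0.188649)  len=0.2332
  (v21,v0,v1) [-++] → (2.49886, -0.7213, 0.188649)–(2.15224, -0.7213, 0.6657)  len=0.5897
  (v21,v1,v22) [-+-] → (2.15224, -0.7213, 0.6657)–(1.83882, -0.7213, 0.563853)  len=0.3296
  (v22,v1,v2) [-++] → (1.83882, -0.7213, 0.563853)–(1.36965, -0.7213, 0.4114)  len=0.4933
  (v22,v2,v23) [-+-] → (1.36965, -0.7213, 0.4114)–(1.36965, -0.7213, 0.0818688)  len=0.3295
  (v23,v2,v3) [-++] → (1.36965, -0.7213, 0.0818688)–(1.36965, -0.7213, -0.4114)  len=0.4933
  (v23,v3,v24) [-+-] → (1.36965, -0.7213, -0.4114)–(1.59141, -0.7213, -0.483465)  len=0.2332
  (v24,v3,v4) [-++] → (1.59141, -0.7213, -0.483465)–(2.15224, -0.7213, -0.6657)  len=0.5897
  (v24,v4,v20) [-+-] → (2.15224, -0.7213, -0.6657)–(2.26833, -0.7213, -0.505926)  len=0.1975
  (v20,v4,v0) [-++] → (2.26833, -0.7213, -0.505926)–(2.63594, -0.7213, 0)  len=0.6254

Chained into 2 loop(s):
  loop 1: 10 segments, perimeter = 3.7319
  loop 2: 10 segments, perimeter = 4.1143
Total perimeter = 7.846

loops=2 perimeter=7.846


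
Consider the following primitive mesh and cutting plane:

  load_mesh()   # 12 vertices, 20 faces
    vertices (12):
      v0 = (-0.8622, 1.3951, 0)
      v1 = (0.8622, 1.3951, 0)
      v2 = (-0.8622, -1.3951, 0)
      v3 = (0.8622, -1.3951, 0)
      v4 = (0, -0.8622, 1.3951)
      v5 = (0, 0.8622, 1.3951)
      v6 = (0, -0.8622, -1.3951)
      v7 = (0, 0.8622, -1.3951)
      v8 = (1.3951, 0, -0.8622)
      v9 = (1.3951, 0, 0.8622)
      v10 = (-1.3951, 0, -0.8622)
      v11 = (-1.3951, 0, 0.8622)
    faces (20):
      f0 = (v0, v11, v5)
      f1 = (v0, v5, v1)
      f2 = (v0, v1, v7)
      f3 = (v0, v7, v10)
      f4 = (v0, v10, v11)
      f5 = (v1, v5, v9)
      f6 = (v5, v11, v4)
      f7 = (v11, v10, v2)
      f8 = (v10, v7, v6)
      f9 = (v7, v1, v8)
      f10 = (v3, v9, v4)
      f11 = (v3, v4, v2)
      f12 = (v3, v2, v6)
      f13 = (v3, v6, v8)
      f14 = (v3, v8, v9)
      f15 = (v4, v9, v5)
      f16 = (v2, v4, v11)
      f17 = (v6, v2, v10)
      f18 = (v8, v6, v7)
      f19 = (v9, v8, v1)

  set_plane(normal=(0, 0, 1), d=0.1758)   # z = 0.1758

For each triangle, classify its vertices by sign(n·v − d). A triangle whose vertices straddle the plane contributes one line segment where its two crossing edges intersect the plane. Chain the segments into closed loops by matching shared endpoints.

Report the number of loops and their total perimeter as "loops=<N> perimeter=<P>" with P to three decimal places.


loops=1 perimeter=8.999

Straddling triangles (10 of 20):
  (v0,v11,v5) [-++] → (-0.970857, 1.11064, 0.1758)–(-0.753552, 1.32795, 0.1758)  len=0.3073
  (v0,v5,v1) [-+-] → (-0.753552, 1.32795, 0.1758)–(0.753552, 1.32795, 0.1758)  len=1.5071
  (v0,v10,v11) [--+] → (-1.3951, 0, 0.1758)–(-0.970857, 1.11064, 0.1758)  len=1.1889
  (v1,v5,v9) [-++] → (0.753552, 1.32795, 0.1758)–(0.970857, 1.11064, 0.1758)  len=0.3073
  (v11,v10,v2) [+--] → (-1.3951, 0, 0.1758)–(-0.970857, -1.11064, 0.1758)  len=1.1889
  (v3,v9,v4) [-++] → (0.970857, -1.11064, 0.1758)–(0.753552, -1.32795, 0.1758)  len=0.3073
  (v3,v4,v2) [-+-] → (0.753552, -1.32795, 0.1758)–(-0.753552, -1.32795, 0.1758)  len=1.5071
  (v3,v8,v9) [--+] → (1.3951, 0, 0.1758)–(0.970857, -1.11064, 0.1758)  len=1.1889
  (v2,v4,v11) [-++] → (-0.753552, -1.32795, 0.1758)–(-0.970857, -1.11064, 0.1758)  len=0.3073
  (v9,v8,v1) [+--] → (1.3951, 0, 0.1758)–(0.970857, 1.11064, 0.1758)  len=1.1889

Chained into 1 loop(s):
  loop 1: 10 segments, perimeter = 8.9991
Total perimeter = 8.999


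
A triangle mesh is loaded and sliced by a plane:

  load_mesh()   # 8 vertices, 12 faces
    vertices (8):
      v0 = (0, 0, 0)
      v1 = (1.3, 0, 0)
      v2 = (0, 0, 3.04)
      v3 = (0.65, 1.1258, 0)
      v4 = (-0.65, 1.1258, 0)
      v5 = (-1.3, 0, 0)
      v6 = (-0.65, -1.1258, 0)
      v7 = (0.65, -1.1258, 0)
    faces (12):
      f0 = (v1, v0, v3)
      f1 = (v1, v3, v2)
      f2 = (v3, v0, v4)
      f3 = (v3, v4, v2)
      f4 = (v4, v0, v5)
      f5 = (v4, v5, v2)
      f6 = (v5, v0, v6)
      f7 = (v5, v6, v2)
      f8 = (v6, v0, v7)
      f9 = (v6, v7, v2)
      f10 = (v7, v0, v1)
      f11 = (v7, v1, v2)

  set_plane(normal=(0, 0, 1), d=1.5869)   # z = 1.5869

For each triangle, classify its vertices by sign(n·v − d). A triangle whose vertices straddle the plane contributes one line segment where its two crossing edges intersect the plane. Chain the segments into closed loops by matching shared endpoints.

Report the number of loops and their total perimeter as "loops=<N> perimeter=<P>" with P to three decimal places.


loops=1 perimeter=3.728

Straddling triangles (6 of 12):
  (v1,v3,v2) [--+] → (0.310696, 0.538125, 1.5869)–(0.621391, 0, 1.5869)  len=0.6214
  (v3,v4,v2) [--+] → (-0.310696, 0.538125, 1.5869)–(0.310696, 0.538125, 1.5869)  len=0.6214
  (v4,v5,v2) [--+] → (-0.621391, 0, 1.5869)–(-0.310696, 0.538125, 1.5869)  len=0.6214
  (v5,v6,v2) [--+] → (-0.310696, -0.538125, 1.5869)–(-0.621391, 0, 1.5869)  len=0.6214
  (v6,v7,v2) [--+] → (0.310696, -0.538125, 1.5869)–(-0.310696, -0.538125, 1.5869)  len=0.6214
  (v7,v1,v2) [--+] → (0.621391, 0, 1.5869)–(0.310696, -0.538125, 1.5869)  len=0.6214

Chained into 1 loop(s):
  loop 1: 6 segments, perimeter = 3.7283
Total perimeter = 3.728


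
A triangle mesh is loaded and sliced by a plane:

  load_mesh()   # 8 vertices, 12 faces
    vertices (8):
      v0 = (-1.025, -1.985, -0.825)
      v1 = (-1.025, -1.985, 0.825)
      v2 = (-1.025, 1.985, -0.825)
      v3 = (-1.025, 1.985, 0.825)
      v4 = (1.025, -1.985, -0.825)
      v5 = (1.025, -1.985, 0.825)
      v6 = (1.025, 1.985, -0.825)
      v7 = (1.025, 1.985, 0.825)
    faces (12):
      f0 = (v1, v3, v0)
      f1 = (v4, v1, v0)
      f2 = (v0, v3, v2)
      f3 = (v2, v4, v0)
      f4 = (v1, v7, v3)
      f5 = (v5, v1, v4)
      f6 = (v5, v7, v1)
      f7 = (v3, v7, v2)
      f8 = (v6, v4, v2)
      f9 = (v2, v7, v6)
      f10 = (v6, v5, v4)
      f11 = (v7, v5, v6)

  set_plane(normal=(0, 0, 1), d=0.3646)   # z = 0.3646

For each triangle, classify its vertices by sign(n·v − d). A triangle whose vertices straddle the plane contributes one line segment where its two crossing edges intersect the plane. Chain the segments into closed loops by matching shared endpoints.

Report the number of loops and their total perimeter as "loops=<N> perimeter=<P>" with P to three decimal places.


Straddling triangles (8 of 12):
  (v1,v3,v0) [++-] → (-1.025, 0.87725, 0.3646)–(-1.025, -1.985, 0.3646)  len=2.8622
  (v4,v1,v0) [-+-] → (-0.452988, -1.985, 0.3646)–(-1.025, -1.985, 0.3646)  len=0.5720
  (v0,v3,v2) [-+-] → (-1.025, 0.87725, 0.3646)–(-1.025, 1.985, 0.3646)  len=1.1078
  (v5,v1,v4) [++-] → (-0.452988, -1.985, 0.3646)–(1.025, -1.985, 0.3646)  len=1.4780
  (v3,v7,v2) [++-] → (0.452988, 1.985, 0.3646)–(-1.025, 1.985, 0.3646)  len=1.4780
  (v2,v7,v6) [-+-] → (0.452988, 1.985, 0.3646)–(1.025, 1.985, 0.3646)  len=0.5720
  (v6,v5,v4) [-+-] → (1.025, -0.87725, 0.3646)–(1.025, -1.985, 0.3646)  len=1.1078
  (v7,v5,v6) [++-] → (1.025, -0.87725, 0.3646)–(1.025, 1.985, 0.3646)  len=2.8622

Chained into 1 loop(s):
  loop 1: 8 segments, perimeter = 12.0400
Total perimeter = 12.040

loops=1 perimeter=12.040


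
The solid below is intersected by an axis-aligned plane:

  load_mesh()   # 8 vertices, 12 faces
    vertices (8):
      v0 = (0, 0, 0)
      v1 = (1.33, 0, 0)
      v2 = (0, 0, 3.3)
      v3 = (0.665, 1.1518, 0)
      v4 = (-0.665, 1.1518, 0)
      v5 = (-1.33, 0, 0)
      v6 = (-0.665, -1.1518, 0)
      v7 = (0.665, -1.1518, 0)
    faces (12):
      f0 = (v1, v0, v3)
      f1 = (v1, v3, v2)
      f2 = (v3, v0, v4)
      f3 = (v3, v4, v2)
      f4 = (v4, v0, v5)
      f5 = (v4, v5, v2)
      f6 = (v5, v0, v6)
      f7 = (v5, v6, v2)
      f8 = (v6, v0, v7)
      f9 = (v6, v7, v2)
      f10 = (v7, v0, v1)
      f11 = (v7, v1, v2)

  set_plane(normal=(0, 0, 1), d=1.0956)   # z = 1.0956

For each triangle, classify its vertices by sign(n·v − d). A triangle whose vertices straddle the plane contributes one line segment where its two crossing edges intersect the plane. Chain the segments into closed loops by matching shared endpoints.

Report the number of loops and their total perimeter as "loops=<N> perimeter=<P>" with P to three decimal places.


loops=1 perimeter=5.331

Straddling triangles (6 of 12):
  (v1,v3,v2) [--+] → (0.44422, 0.769402, 1.0956)–(0.88844, 0, 1.0956)  len=0.8884
  (v3,v4,v2) [--+] → (-0.44422, 0.769402, 1.0956)–(0.44422, 0.769402, 1.0956)  len=0.8884
  (v4,v5,v2) [--+] → (-0.88844, 0, 1.0956)–(-0.44422, 0.769402, 1.0956)  len=0.8884
  (v5,v6,v2) [--+] → (-0.44422, -0.769402, 1.0956)–(-0.88844, 0, 1.0956)  len=0.8884
  (v6,v7,v2) [--+] → (0.44422, -0.769402, 1.0956)–(-0.44422, -0.769402, 1.0956)  len=0.8884
  (v7,v1,v2) [--+] → (0.88844, 0, 1.0956)–(0.44422, -0.769402, 1.0956)  len=0.8884

Chained into 1 loop(s):
  loop 1: 6 segments, perimeter = 5.3306
Total perimeter = 5.331


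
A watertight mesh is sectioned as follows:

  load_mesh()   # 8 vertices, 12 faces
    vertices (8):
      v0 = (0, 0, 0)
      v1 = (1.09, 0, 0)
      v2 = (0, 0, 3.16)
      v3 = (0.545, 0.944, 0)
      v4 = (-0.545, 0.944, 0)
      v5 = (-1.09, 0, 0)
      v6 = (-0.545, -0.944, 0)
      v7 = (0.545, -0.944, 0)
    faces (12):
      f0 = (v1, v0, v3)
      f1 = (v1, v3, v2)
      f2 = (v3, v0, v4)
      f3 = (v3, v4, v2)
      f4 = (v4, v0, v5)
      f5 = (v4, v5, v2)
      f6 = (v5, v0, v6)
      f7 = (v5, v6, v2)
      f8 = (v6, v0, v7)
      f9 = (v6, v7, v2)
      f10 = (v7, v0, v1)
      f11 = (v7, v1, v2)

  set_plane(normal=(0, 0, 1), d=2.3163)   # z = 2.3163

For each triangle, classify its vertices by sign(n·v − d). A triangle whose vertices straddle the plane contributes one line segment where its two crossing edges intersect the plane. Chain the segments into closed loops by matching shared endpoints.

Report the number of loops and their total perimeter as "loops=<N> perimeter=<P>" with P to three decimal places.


Straddling triangles (6 of 12):
  (v1,v3,v2) [--+] → (0.145512, 0.252042, 2.3163)–(0.291023, 0, 2.3163)  len=0.2910
  (v3,v4,v2) [--+] → (-0.145512, 0.252042, 2.3163)–(0.145512, 0.252042, 2.3163)  len=0.2910
  (v4,v5,v2) [--+] → (-0.291023, 0, 2.3163)–(-0.145512, 0.252042, 2.3163)  len=0.2910
  (v5,v6,v2) [--+] → (-0.145512, -0.252042, 2.3163)–(-0.291023, 0, 2.3163)  len=0.2910
  (v6,v7,v2) [--+] → (0.145512, -0.252042, 2.3163)–(-0.145512, -0.252042, 2.3163)  len=0.2910
  (v7,v1,v2) [--+] → (0.291023, 0, 2.3163)–(0.145512, -0.252042, 2.3163)  len=0.2910

Chained into 1 loop(s):
  loop 1: 6 segments, perimeter = 1.7462
Total perimeter = 1.746

loops=1 perimeter=1.746


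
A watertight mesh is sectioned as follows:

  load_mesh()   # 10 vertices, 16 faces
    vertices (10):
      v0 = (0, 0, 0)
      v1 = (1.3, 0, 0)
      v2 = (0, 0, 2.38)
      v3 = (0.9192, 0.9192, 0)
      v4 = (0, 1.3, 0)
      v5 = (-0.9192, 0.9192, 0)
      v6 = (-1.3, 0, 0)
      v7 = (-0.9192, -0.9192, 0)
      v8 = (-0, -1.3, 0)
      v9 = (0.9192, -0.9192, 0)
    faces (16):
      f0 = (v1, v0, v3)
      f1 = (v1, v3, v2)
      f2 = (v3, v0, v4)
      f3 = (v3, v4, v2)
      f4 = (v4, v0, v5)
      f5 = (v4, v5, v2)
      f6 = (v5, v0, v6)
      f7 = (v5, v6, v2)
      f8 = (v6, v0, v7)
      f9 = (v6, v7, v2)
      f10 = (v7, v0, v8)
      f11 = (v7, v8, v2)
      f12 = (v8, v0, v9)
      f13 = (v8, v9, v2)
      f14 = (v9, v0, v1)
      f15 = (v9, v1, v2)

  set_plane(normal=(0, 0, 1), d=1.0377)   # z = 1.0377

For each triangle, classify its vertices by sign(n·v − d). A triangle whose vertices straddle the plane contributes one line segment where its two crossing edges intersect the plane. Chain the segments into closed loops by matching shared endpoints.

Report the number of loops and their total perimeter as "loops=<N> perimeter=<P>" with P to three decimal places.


loops=1 perimeter=4.489

Straddling triangles (8 of 16):
  (v1,v3,v2) [--+] → (0.518421, 0.518421, 1.0377)–(0.733189, 0, 1.0377)  len=0.5611
  (v3,v4,v2) [--+] → (0, 0.733189, 1.0377)–(0.518421, 0.518421, 1.0377)  len=0.5611
  (v4,v5,v2) [--+] → (-0.518421, 0.518421, 1.0377)–(0, 0.733189, 1.0377)  len=0.5611
  (v5,v6,v2) [--+] → (-0.733189, 0, 1.0377)–(-0.518421, 0.518421, 1.0377)  len=0.5611
  (v6,v7,v2) [--+] → (-0.518421, -0.518421, 1.0377)–(-0.733189, 0, 1.0377)  len=0.5611
  (v7,v8,v2) [--+] → (0, -0.733189, 1.0377)–(-0.518421, -0.518421, 1.0377)  len=0.5611
  (v8,v9,v2) [--+] → (0.518421, -0.518421, 1.0377)–(0, -0.733189, 1.0377)  len=0.5611
  (v9,v1,v2) [--+] → (0.733189, 0, 1.0377)–(0.518421, -0.518421, 1.0377)  len=0.5611

Chained into 1 loop(s):
  loop 1: 8 segments, perimeter = 4.4892
Total perimeter = 4.489


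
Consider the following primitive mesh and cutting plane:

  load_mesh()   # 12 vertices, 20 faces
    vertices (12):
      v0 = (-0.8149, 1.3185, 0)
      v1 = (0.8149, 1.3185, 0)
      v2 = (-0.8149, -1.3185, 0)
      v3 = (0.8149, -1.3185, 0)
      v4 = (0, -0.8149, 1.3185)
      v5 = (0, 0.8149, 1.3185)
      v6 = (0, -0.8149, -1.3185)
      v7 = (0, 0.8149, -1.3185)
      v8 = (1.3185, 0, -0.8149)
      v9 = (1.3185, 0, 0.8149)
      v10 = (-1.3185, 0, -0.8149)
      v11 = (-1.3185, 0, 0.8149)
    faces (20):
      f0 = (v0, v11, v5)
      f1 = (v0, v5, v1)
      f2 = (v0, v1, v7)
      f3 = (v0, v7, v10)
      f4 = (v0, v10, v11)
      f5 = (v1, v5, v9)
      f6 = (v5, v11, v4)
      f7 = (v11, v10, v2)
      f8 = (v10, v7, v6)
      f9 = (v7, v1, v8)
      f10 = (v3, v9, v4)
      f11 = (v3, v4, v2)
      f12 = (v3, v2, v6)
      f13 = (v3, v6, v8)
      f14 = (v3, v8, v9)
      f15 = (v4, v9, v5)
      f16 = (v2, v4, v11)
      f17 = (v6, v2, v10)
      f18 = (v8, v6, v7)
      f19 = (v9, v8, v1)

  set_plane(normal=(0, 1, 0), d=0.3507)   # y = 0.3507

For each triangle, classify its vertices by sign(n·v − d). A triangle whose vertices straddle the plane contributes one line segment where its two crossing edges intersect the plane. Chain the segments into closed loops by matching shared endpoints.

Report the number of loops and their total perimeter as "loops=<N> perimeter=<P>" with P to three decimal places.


Straddling triangles (10 of 20):
  (v0,v11,v5) [+-+] → (-1.18455, 0.3507, 0.59815)–(-0.751071, 0.3507, 1.03163)  len=0.6130
  (v0,v7,v10) [++-] → (-0.751071, 0.3507, -1.03163)–(-1.18455, 0.3507, -0.59815)  len=0.6130
  (v0,v10,v11) [+--] → (-1.18455, 0.3507, -0.59815)–(-1.18455, 0.3507, 0.59815)  len=1.1963
  (v1,v5,v9) [++-] → (0.751071, 0.3507, 1.03163)–(1.18455, 0.3507, 0.59815)  len=0.6130
  (v5,v11,v4) [+--] → (-0.751071, 0.3507, 1.03163)–(0, 0.3507, 1.3185)  len=0.8040
  (v10,v7,v6) [-+-] → (-0.751071, 0.3507, -1.03163)–(0, 0.3507, -1.3185)  len=0.8040
  (v7,v1,v8) [++-] → (1.18455, 0.3507, -0.59815)–(0.751071, 0.3507, -1.03163)  len=0.6130
  (v4,v9,v5) [--+] → (0.751071, 0.3507, 1.03163)–(0, 0.3507, 1.3185)  len=0.8040
  (v8,v6,v7) [--+] → (0, 0.3507, -1.3185)–(0.751071, 0.3507, -1.03163)  len=0.8040
  (v9,v8,v1) [--+] → (1.18455, 0.3507, -0.59815)–(1.18455, 0.3507, 0.59815)  len=1.1963

Chained into 1 loop(s):
  loop 1: 10 segments, perimeter = 8.0607
Total perimeter = 8.061

loops=1 perimeter=8.061


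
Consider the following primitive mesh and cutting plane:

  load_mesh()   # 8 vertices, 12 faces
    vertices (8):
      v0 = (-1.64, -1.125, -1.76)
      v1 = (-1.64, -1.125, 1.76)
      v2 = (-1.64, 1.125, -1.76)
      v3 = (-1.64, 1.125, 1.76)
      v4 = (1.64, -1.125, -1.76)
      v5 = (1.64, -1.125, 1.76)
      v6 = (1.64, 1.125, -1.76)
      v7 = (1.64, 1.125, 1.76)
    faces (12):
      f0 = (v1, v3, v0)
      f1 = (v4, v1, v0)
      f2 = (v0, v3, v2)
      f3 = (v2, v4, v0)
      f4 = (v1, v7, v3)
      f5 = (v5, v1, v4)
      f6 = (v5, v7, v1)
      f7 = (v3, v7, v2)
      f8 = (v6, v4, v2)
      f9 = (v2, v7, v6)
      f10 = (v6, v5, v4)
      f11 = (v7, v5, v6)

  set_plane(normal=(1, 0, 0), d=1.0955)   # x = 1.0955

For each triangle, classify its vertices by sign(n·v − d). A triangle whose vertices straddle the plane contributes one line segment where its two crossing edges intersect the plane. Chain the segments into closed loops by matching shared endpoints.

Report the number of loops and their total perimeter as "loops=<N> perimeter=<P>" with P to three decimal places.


loops=1 perimeter=11.540

Straddling triangles (8 of 12):
  (v4,v1,v0) [+--] → (1.0955, -1.125, -1.17566)–(1.0955, -1.125, -1.76)  len=0.5843
  (v2,v4,v0) [-+-] → (1.0955, -0.751486, -1.76)–(1.0955, -1.125, -1.76)  len=0.3735
  (v1,v7,v3) [-+-] → (1.0955, 0.751486, 1.76)–(1.0955, 1.125, 1.76)  len=0.3735
  (v5,v1,v4) [+-+] → (1.0955, -1.125, 1.76)–(1.0955, -1.125, -1.17566)  len=2.9357
  (v5,v7,v1) [++-] → (1.0955, 0.751486, 1.76)–(1.0955, -1.125, 1.76)  len=1.8765
  (v3,v7,v2) [-+-] → (1.0955, 1.125, 1.76)–(1.0955, 1.125, 1.17566)  len=0.5843
  (v6,v4,v2) [++-] → (1.0955, -0.751486, -1.76)–(1.0955, 1.125, -1.76)  len=1.8765
  (v2,v7,v6) [-++] → (1.0955, 1.125, 1.17566)–(1.0955, 1.125, -1.76)  len=2.9357

Chained into 1 loop(s):
  loop 1: 8 segments, perimeter = 11.5400
Total perimeter = 11.540


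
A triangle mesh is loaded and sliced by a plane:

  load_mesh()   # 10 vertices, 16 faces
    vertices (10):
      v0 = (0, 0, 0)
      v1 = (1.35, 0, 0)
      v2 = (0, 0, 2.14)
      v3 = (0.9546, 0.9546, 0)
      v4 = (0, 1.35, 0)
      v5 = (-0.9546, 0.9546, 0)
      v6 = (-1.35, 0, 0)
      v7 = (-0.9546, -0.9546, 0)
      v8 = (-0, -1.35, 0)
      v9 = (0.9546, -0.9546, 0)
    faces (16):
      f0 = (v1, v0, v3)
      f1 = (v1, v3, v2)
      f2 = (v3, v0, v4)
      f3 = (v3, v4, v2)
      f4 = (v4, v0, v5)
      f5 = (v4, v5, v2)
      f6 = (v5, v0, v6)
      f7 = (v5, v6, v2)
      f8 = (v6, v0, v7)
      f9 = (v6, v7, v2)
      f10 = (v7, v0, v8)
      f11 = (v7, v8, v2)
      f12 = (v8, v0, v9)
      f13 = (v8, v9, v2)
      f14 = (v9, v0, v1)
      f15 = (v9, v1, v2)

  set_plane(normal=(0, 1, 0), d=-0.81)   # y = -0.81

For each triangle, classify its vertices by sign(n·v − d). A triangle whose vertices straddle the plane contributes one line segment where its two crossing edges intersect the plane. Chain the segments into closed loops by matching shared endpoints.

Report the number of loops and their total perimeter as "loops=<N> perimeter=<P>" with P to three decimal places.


Straddling triangles (8 of 16):
  (v6,v0,v7) [++-] → (-0.81, -0.81, 0)–(-1.01449, -0.81, 0)  len=0.2045
  (v6,v7,v2) [+-+] → (-1.01449, -0.81, 0)–(-0.81, -0.81, 0.324161)  len=0.3833
  (v7,v0,v8) [-+-] → (-0.81, -0.81, 0)–(0, -0.81, 0)  len=0.8100
  (v7,v8,v2) [--+] → (0, -0.81, 0.856)–(-0.81, -0.81, 0.324161)  len=0.9690
  (v8,v0,v9) [-+-] → (0, -0.81, 0)–(0.81, -0.81, 0)  len=0.8100
  (v8,v9,v2) [--+] → (0.81, -0.81, 0.324161)–(0, -0.81, 0.856)  len=0.9690
  (v9,v0,v1) [-++] → (0.81, -0.81, 0)–(1.01449, -0.81, 0)  len=0.2045
  (v9,v1,v2) [-++] → (1.01449, -0.81, 0)–(0.81, -0.81, 0.324161)  len=0.3833

Chained into 1 loop(s):
  loop 1: 8 segments, perimeter = 4.7335
Total perimeter = 4.734

loops=1 perimeter=4.734
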